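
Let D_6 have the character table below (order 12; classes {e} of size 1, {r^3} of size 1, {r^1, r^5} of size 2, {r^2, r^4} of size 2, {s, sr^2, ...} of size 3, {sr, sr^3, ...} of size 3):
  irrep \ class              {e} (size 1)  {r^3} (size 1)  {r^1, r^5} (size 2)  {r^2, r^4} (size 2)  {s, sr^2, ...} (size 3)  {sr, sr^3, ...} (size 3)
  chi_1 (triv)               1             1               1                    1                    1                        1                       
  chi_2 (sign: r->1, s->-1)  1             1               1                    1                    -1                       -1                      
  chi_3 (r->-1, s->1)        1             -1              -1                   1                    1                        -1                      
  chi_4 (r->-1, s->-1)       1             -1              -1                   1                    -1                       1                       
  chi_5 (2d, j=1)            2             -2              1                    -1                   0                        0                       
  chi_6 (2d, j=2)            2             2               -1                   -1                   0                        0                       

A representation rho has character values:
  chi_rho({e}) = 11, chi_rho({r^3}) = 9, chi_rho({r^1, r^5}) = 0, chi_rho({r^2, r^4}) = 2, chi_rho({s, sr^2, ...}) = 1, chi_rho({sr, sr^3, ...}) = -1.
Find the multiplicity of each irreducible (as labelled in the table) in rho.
Multiplicities: chi_1: 2, chi_2: 2, chi_3: 1, chi_4: 0, chi_5: 0, chi_6: 3.

Solution. Use <chi_rho, chi> = (1/|G|) sum_C |C| * chi_rho(C) * conj(chi(C)) with |G| = 12 for each irreducible chi in the table:
  <chi_rho, chi_1> = (1/12)[1*(11)*conj(1) + 1*(9)*conj(1) + 2*(0)*conj(1) + 2*(2)*conj(1) + 3*(1)*conj(1) + 3*(-1)*conj(1)]
      = (1/12)[(11) + (9) + (0) + (4) + (3) + (-3)] = 24/12 = 2
  <chi_rho, chi_2> = (1/12)[1*(11)*conj(1) + 1*(9)*conj(1) + 2*(0)*conj(1) + 2*(2)*conj(1) + 3*(1)*conj(-1) + 3*(-1)*conj(-1)]
      = (1/12)[(11) + (9) + (0) + (4) + (-3) + (3)] = 24/12 = 2
  <chi_rho, chi_3> = (1/12)[1*(11)*conj(1) + 1*(9)*conj(-1) + 2*(0)*conj(-1) + 2*(2)*conj(1) + 3*(1)*conj(1) + 3*(-1)*conj(-1)]
      = (1/12)[(11) + (-9) + (0) + (4) + (3) + (3)] = 12/12 = 1
  <chi_rho, chi_4> = (1/12)[1*(11)*conj(1) + 1*(9)*conj(-1) + 2*(0)*conj(-1) + 2*(2)*conj(1) + 3*(1)*conj(-1) + 3*(-1)*conj(1)]
      = (1/12)[(11) + (-9) + (0) + (4) + (-3) + (-3)] = 0/12 = 0
  <chi_rho, chi_5> = (1/12)[1*(11)*conj(2) + 1*(9)*conj(-2) + 2*(0)*conj(1) + 2*(2)*conj(-1) + 3*(1)*conj(0) + 3*(-1)*conj(0)]
      = (1/12)[(22) + (-18) + (0) + (-4) + (0) + (0)] = 0/12 = 0
  <chi_rho, chi_6> = (1/12)[1*(11)*conj(2) + 1*(9)*conj(2) + 2*(0)*conj(-1) + 2*(2)*conj(-1) + 3*(1)*conj(0) + 3*(-1)*conj(0)]
      = (1/12)[(22) + (18) + (0) + (-4) + (0) + (0)] = 36/12 = 3
Dimension check: dim(rho) = sum (mult * dim) = 2*1 + 2*1 + 1*1 + 0*1 + 0*2 + 3*2 = 11 = chi_rho(e) = 11.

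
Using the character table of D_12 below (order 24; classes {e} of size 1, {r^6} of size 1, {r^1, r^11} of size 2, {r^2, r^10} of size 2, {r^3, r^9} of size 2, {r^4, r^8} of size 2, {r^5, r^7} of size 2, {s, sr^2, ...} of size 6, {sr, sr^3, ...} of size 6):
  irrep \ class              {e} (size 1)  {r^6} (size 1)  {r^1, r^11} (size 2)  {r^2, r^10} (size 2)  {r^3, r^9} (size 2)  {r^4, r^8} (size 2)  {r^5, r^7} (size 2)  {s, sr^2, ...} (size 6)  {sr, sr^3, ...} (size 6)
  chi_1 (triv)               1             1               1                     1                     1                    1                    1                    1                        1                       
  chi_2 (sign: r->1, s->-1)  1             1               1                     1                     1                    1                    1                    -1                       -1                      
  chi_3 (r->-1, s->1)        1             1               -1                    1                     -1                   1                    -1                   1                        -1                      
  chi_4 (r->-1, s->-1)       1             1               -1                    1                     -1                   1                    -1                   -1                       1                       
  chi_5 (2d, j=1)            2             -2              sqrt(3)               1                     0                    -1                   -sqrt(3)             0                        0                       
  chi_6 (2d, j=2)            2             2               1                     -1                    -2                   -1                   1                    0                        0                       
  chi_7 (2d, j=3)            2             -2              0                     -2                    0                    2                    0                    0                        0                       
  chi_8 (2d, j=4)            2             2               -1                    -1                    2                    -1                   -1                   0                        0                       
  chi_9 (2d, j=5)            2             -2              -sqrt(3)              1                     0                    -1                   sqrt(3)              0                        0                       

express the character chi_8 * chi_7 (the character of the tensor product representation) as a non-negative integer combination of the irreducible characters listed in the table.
chi_8 tensor chi_7 = chi_5 + chi_9 (all other irreducibles have multiplicity 0).

Why: The character of a tensor product is the pointwise product (chi_8 * chi_7)(C) = chi_8(C) * chi_7(C):
  {e}: (2)*(2), {r^6}: (2)*(-2), {r^1, r^11}: (-1)*(0), {r^2, r^10}: (-1)*(-2), {r^3, r^9}: (2)*(0), {r^4, r^8}: (-1)*(2), {r^5, r^7}: (-1)*(0), {s, sr^2, ...}: (0)*(0), {sr, sr^3, ...}: (0)*(0)
so (chi_8 * chi_7) takes values
  {e} -> 4, {r^6} -> -4, {r^1, r^11} -> 0, {r^2, r^10} -> 2, {r^3, r^9} -> 0, {r^4, r^8} -> -2, {r^5, r^7} -> 0, {s, sr^2, ...} -> 0, {sr, sr^3, ...} -> 0.
Now take the inner product of this character with each irreducible chi from the table, <chi_8*chi_7, chi> = (1/24) sum_C |C| (chi_8*chi_7)(C) conj(chi(C)):
  <chi_8*chi_7, chi_1> = (1/24)[1*(4)*conj(1) + 1*(-4)*conj(1) + 2*(0)*conj(1) + 2*(2)*conj(1) + 2*(0)*conj(1) + 2*(-2)*conj(1) + 2*(0)*conj(1) + 6*(0)*conj(1) + 6*(0)*conj(1)]
      = (1/24)[(4) + (-4) + (0) + (4) + (0) + (-4) + (0) + (0) + (0)] = 0/24 = 0
  <chi_8*chi_7, chi_2> = (1/24)[1*(4)*conj(1) + 1*(-4)*conj(1) + 2*(0)*conj(1) + 2*(2)*conj(1) + 2*(0)*conj(1) + 2*(-2)*conj(1) + 2*(0)*conj(1) + 6*(0)*conj(-1) + 6*(0)*conj(-1)]
      = (1/24)[(4) + (-4) + (0) + (4) + (0) + (-4) + (0) + (0) + (0)] = 0/24 = 0
  <chi_8*chi_7, chi_3> = (1/24)[1*(4)*conj(1) + 1*(-4)*conj(1) + 2*(0)*conj(-1) + 2*(2)*conj(1) + 2*(0)*conj(-1) + 2*(-2)*conj(1) + 2*(0)*conj(-1) + 6*(0)*conj(1) + 6*(0)*conj(-1)]
      = (1/24)[(4) + (-4) + (0) + (4) + (0) + (-4) + (0) + (0) + (0)] = 0/24 = 0
  <chi_8*chi_7, chi_4> = (1/24)[1*(4)*conj(1) + 1*(-4)*conj(1) + 2*(0)*conj(-1) + 2*(2)*conj(1) + 2*(0)*conj(-1) + 2*(-2)*conj(1) + 2*(0)*conj(-1) + 6*(0)*conj(-1) + 6*(0)*conj(1)]
      = (1/24)[(4) + (-4) + (0) + (4) + (0) + (-4) + (0) + (0) + (0)] = 0/24 = 0
  <chi_8*chi_7, chi_5> = (1/24)[1*(4)*conj(2) + 1*(-4)*conj(-2) + 2*(0)*conj(sqrt(3)) + 2*(2)*conj(1) + 2*(0)*conj(0) + 2*(-2)*conj(-1) + 2*(0)*conj(-sqrt(3)) + 6*(0)*conj(0) + 6*(0)*conj(0)]
      = (1/24)[(8) + (8) + (0) + (4) + (0) + (4) + (0) + (0) + (0)] = 24/24 = 1
  <chi_8*chi_7, chi_6> = (1/24)[1*(4)*conj(2) + 1*(-4)*conj(2) + 2*(0)*conj(1) + 2*(2)*conj(-1) + 2*(0)*conj(-2) + 2*(-2)*conj(-1) + 2*(0)*conj(1) + 6*(0)*conj(0) + 6*(0)*conj(0)]
      = (1/24)[(8) + (-8) + (0) + (-4) + (0) + (4) + (0) + (0) + (0)] = 0/24 = 0
  <chi_8*chi_7, chi_7> = (1/24)[1*(4)*conj(2) + 1*(-4)*conj(-2) + 2*(0)*conj(0) + 2*(2)*conj(-2) + 2*(0)*conj(0) + 2*(-2)*conj(2) + 2*(0)*conj(0) + 6*(0)*conj(0) + 6*(0)*conj(0)]
      = (1/24)[(8) + (8) + (0) + (-8) + (0) + (-8) + (0) + (0) + (0)] = 0/24 = 0
  <chi_8*chi_7, chi_8> = (1/24)[1*(4)*conj(2) + 1*(-4)*conj(2) + 2*(0)*conj(-1) + 2*(2)*conj(-1) + 2*(0)*conj(2) + 2*(-2)*conj(-1) + 2*(0)*conj(-1) + 6*(0)*conj(0) + 6*(0)*conj(0)]
      = (1/24)[(8) + (-8) + (0) + (-4) + (0) + (4) + (0) + (0) + (0)] = 0/24 = 0
  <chi_8*chi_7, chi_9> = (1/24)[1*(4)*conj(2) + 1*(-4)*conj(-2) + 2*(0)*conj(-sqrt(3)) + 2*(2)*conj(1) + 2*(0)*conj(0) + 2*(-2)*conj(-1) + 2*(0)*conj(sqrt(3)) + 6*(0)*conj(0) + 6*(0)*conj(0)]
      = (1/24)[(8) + (8) + (0) + (4) + (0) + (4) + (0) + (0) + (0)] = 24/24 = 1
Hence the multiplicities are chi_5: 1, chi_9: 1. Dimension check: dim(chi_8)*dim(chi_7) = 2*2 = 4 and sum (mult * dim) = 1*2 + 1*2 = 4.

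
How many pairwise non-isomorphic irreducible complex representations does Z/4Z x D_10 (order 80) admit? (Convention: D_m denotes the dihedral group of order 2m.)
32

Explanation: The number of irreducible complex representations of a finite group equals its number of conjugacy classes. For a direct product, #classes(G x H) = #classes(G) * #classes(H). Z/4Z has 4 classes (abelian), D_10 has 8 classes, so 4 * 8 = 32, so Z/4Z x D_10 (order 80) has exactly 32 irreducible complex representations.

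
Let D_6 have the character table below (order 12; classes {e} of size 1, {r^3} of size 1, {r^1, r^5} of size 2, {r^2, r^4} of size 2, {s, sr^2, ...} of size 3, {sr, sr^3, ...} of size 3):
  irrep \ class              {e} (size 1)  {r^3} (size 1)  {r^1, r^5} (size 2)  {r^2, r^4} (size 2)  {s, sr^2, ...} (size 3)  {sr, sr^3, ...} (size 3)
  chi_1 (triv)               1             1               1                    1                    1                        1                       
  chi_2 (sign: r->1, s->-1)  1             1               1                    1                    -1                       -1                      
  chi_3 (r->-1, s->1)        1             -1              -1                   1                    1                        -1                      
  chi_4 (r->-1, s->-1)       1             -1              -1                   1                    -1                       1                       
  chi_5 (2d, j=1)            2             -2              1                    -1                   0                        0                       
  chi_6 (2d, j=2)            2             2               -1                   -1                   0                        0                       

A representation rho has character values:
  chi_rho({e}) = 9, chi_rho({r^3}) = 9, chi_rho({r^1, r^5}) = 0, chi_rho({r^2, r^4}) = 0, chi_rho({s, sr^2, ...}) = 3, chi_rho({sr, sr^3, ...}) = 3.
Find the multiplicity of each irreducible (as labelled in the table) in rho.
Multiplicities: chi_1: 3, chi_2: 0, chi_3: 0, chi_4: 0, chi_5: 0, chi_6: 3.

Justification: Use <chi_rho, chi> = (1/|G|) sum_C |C| * chi_rho(C) * conj(chi(C)) with |G| = 12 for each irreducible chi in the table:
  <chi_rho, chi_1> = (1/12)[1*(9)*conj(1) + 1*(9)*conj(1) + 2*(0)*conj(1) + 2*(0)*conj(1) + 3*(3)*conj(1) + 3*(3)*conj(1)]
      = (1/12)[(9) + (9) + (0) + (0) + (9) + (9)] = 36/12 = 3
  <chi_rho, chi_2> = (1/12)[1*(9)*conj(1) + 1*(9)*conj(1) + 2*(0)*conj(1) + 2*(0)*conj(1) + 3*(3)*conj(-1) + 3*(3)*conj(-1)]
      = (1/12)[(9) + (9) + (0) + (0) + (-9) + (-9)] = 0/12 = 0
  <chi_rho, chi_3> = (1/12)[1*(9)*conj(1) + 1*(9)*conj(-1) + 2*(0)*conj(-1) + 2*(0)*conj(1) + 3*(3)*conj(1) + 3*(3)*conj(-1)]
      = (1/12)[(9) + (-9) + (0) + (0) + (9) + (-9)] = 0/12 = 0
  <chi_rho, chi_4> = (1/12)[1*(9)*conj(1) + 1*(9)*conj(-1) + 2*(0)*conj(-1) + 2*(0)*conj(1) + 3*(3)*conj(-1) + 3*(3)*conj(1)]
      = (1/12)[(9) + (-9) + (0) + (0) + (-9) + (9)] = 0/12 = 0
  <chi_rho, chi_5> = (1/12)[1*(9)*conj(2) + 1*(9)*conj(-2) + 2*(0)*conj(1) + 2*(0)*conj(-1) + 3*(3)*conj(0) + 3*(3)*conj(0)]
      = (1/12)[(18) + (-18) + (0) + (0) + (0) + (0)] = 0/12 = 0
  <chi_rho, chi_6> = (1/12)[1*(9)*conj(2) + 1*(9)*conj(2) + 2*(0)*conj(-1) + 2*(0)*conj(-1) + 3*(3)*conj(0) + 3*(3)*conj(0)]
      = (1/12)[(18) + (18) + (0) + (0) + (0) + (0)] = 36/12 = 3
Dimension check: dim(rho) = sum (mult * dim) = 3*1 + 0*1 + 0*1 + 0*1 + 0*2 + 3*2 = 9 = chi_rho(e) = 9.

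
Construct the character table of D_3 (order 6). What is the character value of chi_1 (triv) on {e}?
Conjugacy classes: {e} of size 1, {r^1, r^2} of size 2, {s, sr, ..., sr^2} of size 3.
Character table:
  irrep \ class              {e} (size 1)  {r^1, r^2} (size 2)  {s, sr, ..., sr^2} (size 3)
  chi_1 (triv)               1             1                    1                          
  chi_2 (sign: r->1, s->-1)  1             1                    -1                         
  chi_3 (2d, j=1)            2             -1                   0                          

Spot check: chi_1 (triv) on {e} = 1.

Explanation: D_3 has order 2*3 = 6 with 3 conjugacy classes, hence 3 irreducibles. Sum of squared dims 1 + 1 + 4 = 6 = |G|. Linear characters come from the abelianisation; the 2-dimensional irreps have character r^k -> 2*cos(2*pi*j*k/3), reflections -> 0.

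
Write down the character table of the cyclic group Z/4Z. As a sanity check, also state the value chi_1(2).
Character table of Z/4Z (irreps indexed chi_0,...,chi_3 with chi_k(m) = zeta_4^(k*m), zeta_4 = exp(2*pi*i/4)):
  irrep \ class  {0} (size 1)  {1} (size 1)  {2} (size 1)  {3} (size 1)
  chi_0          1             1             1             1           
  chi_1          1             I             -1            -I          
  chi_2          1             -1            1             -1          
  chi_3          1             -I            -1            I           

Spot check: chi_1(2) = zeta_4^(1*2) = zeta_4^2 = -1.

Working: Z/4Z is abelian, so all 4 irreducible complex representations are 1-dimensional. They are given by chi_k(m) = zeta_4^(k*m) for k = 0,...,3. Row orthogonality: sum_m chi_k(m) conj(chi_l(m)) = 4 * [k = l].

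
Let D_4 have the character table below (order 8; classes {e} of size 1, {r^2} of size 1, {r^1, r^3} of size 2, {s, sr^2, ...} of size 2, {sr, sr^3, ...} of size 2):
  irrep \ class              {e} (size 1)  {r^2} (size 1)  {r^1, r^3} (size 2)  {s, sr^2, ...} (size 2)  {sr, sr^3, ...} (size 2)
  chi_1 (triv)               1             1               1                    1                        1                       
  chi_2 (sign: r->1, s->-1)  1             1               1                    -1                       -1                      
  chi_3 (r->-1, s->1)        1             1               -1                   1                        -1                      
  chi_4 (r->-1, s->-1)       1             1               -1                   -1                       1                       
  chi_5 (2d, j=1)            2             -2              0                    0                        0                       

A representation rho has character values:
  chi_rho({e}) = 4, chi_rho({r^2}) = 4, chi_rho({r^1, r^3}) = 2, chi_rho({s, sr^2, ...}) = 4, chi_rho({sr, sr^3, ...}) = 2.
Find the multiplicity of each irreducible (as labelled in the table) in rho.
Multiplicities: chi_1: 3, chi_2: 0, chi_3: 1, chi_4: 0, chi_5: 0.

Justification: Use <chi_rho, chi> = (1/|G|) sum_C |C| * chi_rho(C) * conj(chi(C)) with |G| = 8 for each irreducible chi in the table:
  <chi_rho, chi_1> = (1/8)[1*(4)*conj(1) + 1*(4)*conj(1) + 2*(2)*conj(1) + 2*(4)*conj(1) + 2*(2)*conj(1)]
      = (1/8)[(4) + (4) + (4) + (8) + (4)] = 24/8 = 3
  <chi_rho, chi_2> = (1/8)[1*(4)*conj(1) + 1*(4)*conj(1) + 2*(2)*conj(1) + 2*(4)*conj(-1) + 2*(2)*conj(-1)]
      = (1/8)[(4) + (4) + (4) + (-8) + (-4)] = 0/8 = 0
  <chi_rho, chi_3> = (1/8)[1*(4)*conj(1) + 1*(4)*conj(1) + 2*(2)*conj(-1) + 2*(4)*conj(1) + 2*(2)*conj(-1)]
      = (1/8)[(4) + (4) + (-4) + (8) + (-4)] = 8/8 = 1
  <chi_rho, chi_4> = (1/8)[1*(4)*conj(1) + 1*(4)*conj(1) + 2*(2)*conj(-1) + 2*(4)*conj(-1) + 2*(2)*conj(1)]
      = (1/8)[(4) + (4) + (-4) + (-8) + (4)] = 0/8 = 0
  <chi_rho, chi_5> = (1/8)[1*(4)*conj(2) + 1*(4)*conj(-2) + 2*(2)*conj(0) + 2*(4)*conj(0) + 2*(2)*conj(0)]
      = (1/8)[(8) + (-8) + (0) + (0) + (0)] = 0/8 = 0
Dimension check: dim(rho) = sum (mult * dim) = 3*1 + 0*1 + 1*1 + 0*1 + 0*2 = 4 = chi_rho(e) = 4.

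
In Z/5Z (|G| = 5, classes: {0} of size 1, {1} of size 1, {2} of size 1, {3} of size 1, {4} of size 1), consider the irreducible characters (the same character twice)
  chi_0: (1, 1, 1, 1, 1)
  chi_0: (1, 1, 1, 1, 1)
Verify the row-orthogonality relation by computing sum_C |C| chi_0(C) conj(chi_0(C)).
Sum = 5 = |G| = 5; so <chi_0, chi_0> = 1 (norm-1 confirms irreducibility).

Why: Compute term by term over conjugacy classes (|C| * chi_0(C) * conj(chi_0(C))):
  1*(1)*conj(1) + 1*(1)*conj(1) + 1*(1)*conj(1) + 1*(1)*conj(1) + 1*(1)*conj(1)
  = (1) + (1) + (1) + (1) + (1)
  = 5.
(Exp terms are combined using exp(i*s)*conj(exp(i*t)) = exp(i*(s-t)), and sums of them are collapsed using the identity that for every m > 1 the m distinct m-th roots of unity sum to 0, e.g. 1 + exp(2*I*pi/3) + exp(-2*I*pi/3) = 0.)
Dividing by |G| = 5 gives 5/5 = 1, matching the row-orthogonality relation <chi_0, chi_0> = [chi_0 = chi_0].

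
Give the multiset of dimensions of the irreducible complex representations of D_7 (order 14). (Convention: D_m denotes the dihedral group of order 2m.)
Dimensions: 1, 1, 2, 2, 2

Reasoning: There are 5 irreducibles (= number of conjugacy classes). Their dimensions d_i satisfy sum d_i^2 = |G| = 14: 1 + 1 + 4 + 4 + 4 = 14.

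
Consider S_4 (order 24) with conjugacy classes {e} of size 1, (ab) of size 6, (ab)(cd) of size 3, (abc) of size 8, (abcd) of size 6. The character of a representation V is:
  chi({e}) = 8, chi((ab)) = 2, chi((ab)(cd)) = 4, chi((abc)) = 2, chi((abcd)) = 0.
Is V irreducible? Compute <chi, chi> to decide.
Not irreducible (reducible): <chi, chi> = 7 > 1.

Details: <chi, chi> = (1/|G|) sum_C |C| * |chi(C)|^2 = (1/24)[1*|8|^2 + 6*|2|^2 + 3*|4|^2 + 8*|2|^2 + 6*|0|^2]
  = (1/24)[(64) + (24) + (48) + (32) + (0)] = 168/24 = 7.
A character is irreducible iff <chi, chi> = 1, so this representation is reducible.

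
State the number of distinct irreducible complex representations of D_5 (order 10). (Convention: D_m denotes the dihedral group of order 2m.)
4

Reasoning: The number of irreducible complex representations of a finite group equals its number of conjugacy classes. D_5 has 4 conjugacy classes ((n+3)/2 for n odd), so D_5 (order 10) has exactly 4 irreducible complex representations.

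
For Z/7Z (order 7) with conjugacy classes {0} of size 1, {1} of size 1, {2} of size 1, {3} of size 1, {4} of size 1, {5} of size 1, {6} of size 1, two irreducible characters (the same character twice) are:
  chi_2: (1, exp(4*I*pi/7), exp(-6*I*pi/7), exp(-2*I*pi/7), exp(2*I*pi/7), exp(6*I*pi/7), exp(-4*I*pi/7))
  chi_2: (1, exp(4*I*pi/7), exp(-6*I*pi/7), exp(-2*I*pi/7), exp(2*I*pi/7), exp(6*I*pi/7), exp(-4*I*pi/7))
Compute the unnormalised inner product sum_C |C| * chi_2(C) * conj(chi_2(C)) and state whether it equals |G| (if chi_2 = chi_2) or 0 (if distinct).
Sum = 7 = |G| = 7; so <chi_2, chi_2> = 1 (norm-1 confirms irreducibility).

Solution. Compute term by term over conjugacy classes (|C| * chi_2(C) * conj(chi_2(C))):
  1*(1)*conj(1) + 1*(exp(4*I*pi/7))*conj(exp(4*I*pi/7)) + 1*(exp(-6*I*pi/7))*conj(exp(-6*I*pi/7)) + 1*(exp(-2*I*pi/7))*conj(exp(-2*I*pi/7)) + 1*(exp(2*I*pi/7))*conj(exp(2*I*pi/7)) + 1*(exp(6*I*pi/7))*conj(exp(6*I*pi/7)) + 1*(exp(-4*I*pi/7))*conj(exp(-4*I*pi/7))
  = (1) + (1) + (1) + (1) + (1) + (1) + (1)
  = 7.
(Exp terms are combined using exp(i*s)*conj(exp(i*t)) = exp(i*(s-t)), and sums of them are collapsed using the identity that for every m > 1 the m distinct m-th roots of unity sum to 0, e.g. 1 + exp(2*I*pi/3) + exp(-2*I*pi/3) = 0.)
Dividing by |G| = 7 gives 7/7 = 1, matching the row-orthogonality relation <chi_2, chi_2> = [chi_2 = chi_2].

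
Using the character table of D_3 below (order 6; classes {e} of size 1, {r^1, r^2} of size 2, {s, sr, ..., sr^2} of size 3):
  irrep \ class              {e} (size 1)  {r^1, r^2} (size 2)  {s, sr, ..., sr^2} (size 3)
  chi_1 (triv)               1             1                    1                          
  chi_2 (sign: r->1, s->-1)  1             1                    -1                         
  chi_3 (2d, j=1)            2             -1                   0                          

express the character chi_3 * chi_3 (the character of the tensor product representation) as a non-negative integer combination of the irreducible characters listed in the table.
chi_3 tensor chi_3 = chi_1 + chi_2 + chi_3 (all other irreducibles have multiplicity 0).

Reasoning: The character of a tensor product is the pointwise product (chi_3 * chi_3)(C) = chi_3(C) * chi_3(C):
  {e}: (2)*(2), {r^1, r^2}: (-1)*(-1), {s, sr, ..., sr^2}: (0)*(0)
so (chi_3 * chi_3) takes values
  {e} -> 4, {r^1, r^2} -> 1, {s, sr, ..., sr^2} -> 0.
Now take the inner product of this character with each irreducible chi from the table, <chi_3*chi_3, chi> = (1/6) sum_C |C| (chi_3*chi_3)(C) conj(chi(C)):
  <chi_3*chi_3, chi_1> = (1/6)[1*(4)*conj(1) + 2*(1)*conj(1) + 3*(0)*conj(1)]
      = (1/6)[(4) + (2) + (0)] = 6/6 = 1
  <chi_3*chi_3, chi_2> = (1/6)[1*(4)*conj(1) + 2*(1)*conj(1) + 3*(0)*conj(-1)]
      = (1/6)[(4) + (2) + (0)] = 6/6 = 1
  <chi_3*chi_3, chi_3> = (1/6)[1*(4)*conj(2) + 2*(1)*conj(-1) + 3*(0)*conj(0)]
      = (1/6)[(8) + (-2) + (0)] = 6/6 = 1
Hence the multiplicities are chi_1: 1, chi_2: 1, chi_3: 1. Dimension check: dim(chi_3)*dim(chi_3) = 2*2 = 4 and sum (mult * dim) = 1*1 + 1*1 + 1*2 = 4.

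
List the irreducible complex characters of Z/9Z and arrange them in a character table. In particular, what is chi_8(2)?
Character table of Z/9Z (irreps indexed chi_0,...,chi_8 with chi_k(m) = zeta_9^(k*m), zeta_9 = exp(2*pi*i/9)):
  irrep \ class  {0} (size 1)  {1} (size 1)    {2} (size 1)    {3} (size 1)    {4} (size 1)    {5} (size 1)    {6} (size 1)    {7} (size 1)    {8} (size 1)  
  chi_0          1             1               1               1               1               1               1               1               1             
  chi_1          1             exp(2*I*pi/9)   exp(4*I*pi/9)   exp(2*I*pi/3)   exp(8*I*pi/9)   exp(-8*I*pi/9)  exp(-2*I*pi/3)  exp(-4*I*pi/9)  exp(-2*I*pi/9)
  chi_2          1             exp(4*I*pi/9)   exp(8*I*pi/9)   exp(-2*I*pi/3)  exp(-2*I*pi/9)  exp(2*I*pi/9)   exp(2*I*pi/3)   exp(-8*I*pi/9)  exp(-4*I*pi/9)
  chi_3          1             exp(2*I*pi/3)   exp(-2*I*pi/3)  1               exp(2*I*pi/3)   exp(-2*I*pi/3)  1               exp(2*I*pi/3)   exp(-2*I*pi/3)
  chi_4          1             exp(8*I*pi/9)   exp(-2*I*pi/9)  exp(2*I*pi/3)   exp(-4*I*pi/9)  exp(4*I*pi/9)   exp(-2*I*pi/3)  exp(2*I*pi/9)   exp(-8*I*pi/9)
  chi_5          1             exp(-8*I*pi/9)  exp(2*I*pi/9)   exp(-2*I*pi/3)  exp(4*I*pi/9)   exp(-4*I*pi/9)  exp(2*I*pi/3)   exp(-2*I*pi/9)  exp(8*I*pi/9) 
  chi_6          1             exp(-2*I*pi/3)  exp(2*I*pi/3)   1               exp(-2*I*pi/3)  exp(2*I*pi/3)   1               exp(-2*I*pi/3)  exp(2*I*pi/3) 
  chi_7          1             exp(-4*I*pi/9)  exp(-8*I*pi/9)  exp(2*I*pi/3)   exp(2*I*pi/9)   exp(-2*I*pi/9)  exp(-2*I*pi/3)  exp(8*I*pi/9)   exp(4*I*pi/9) 
  chi_8          1             exp(-2*I*pi/9)  exp(-4*I*pi/9)  exp(-2*I*pi/3)  exp(-8*I*pi/9)  exp(8*I*pi/9)   exp(2*I*pi/3)   exp(4*I*pi/9)   exp(2*I*pi/9) 

Spot check: chi_8(2) = zeta_9^(8*2) = zeta_9^16 = exp(-4*I*pi/9).

Reasoning: Z/9Z is abelian, so all 9 irreducible complex representations are 1-dimensional. They are given by chi_k(m) = zeta_9^(k*m) for k = 0,...,8. Row orthogonality: sum_m chi_k(m) conj(chi_l(m)) = 9 * [k = l].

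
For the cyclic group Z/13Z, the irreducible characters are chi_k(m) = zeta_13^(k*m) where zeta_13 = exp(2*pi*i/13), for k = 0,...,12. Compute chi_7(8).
chi_7(8) = zeta_13^56 = exp(8*I*pi/13)

Solution. chi_7(8) = zeta_13^(7*8) = zeta_13^56. Since zeta_13^13 = 1, this equals zeta_13^4 = exp(2*pi*i*4/13) = exp(8*I*pi/13).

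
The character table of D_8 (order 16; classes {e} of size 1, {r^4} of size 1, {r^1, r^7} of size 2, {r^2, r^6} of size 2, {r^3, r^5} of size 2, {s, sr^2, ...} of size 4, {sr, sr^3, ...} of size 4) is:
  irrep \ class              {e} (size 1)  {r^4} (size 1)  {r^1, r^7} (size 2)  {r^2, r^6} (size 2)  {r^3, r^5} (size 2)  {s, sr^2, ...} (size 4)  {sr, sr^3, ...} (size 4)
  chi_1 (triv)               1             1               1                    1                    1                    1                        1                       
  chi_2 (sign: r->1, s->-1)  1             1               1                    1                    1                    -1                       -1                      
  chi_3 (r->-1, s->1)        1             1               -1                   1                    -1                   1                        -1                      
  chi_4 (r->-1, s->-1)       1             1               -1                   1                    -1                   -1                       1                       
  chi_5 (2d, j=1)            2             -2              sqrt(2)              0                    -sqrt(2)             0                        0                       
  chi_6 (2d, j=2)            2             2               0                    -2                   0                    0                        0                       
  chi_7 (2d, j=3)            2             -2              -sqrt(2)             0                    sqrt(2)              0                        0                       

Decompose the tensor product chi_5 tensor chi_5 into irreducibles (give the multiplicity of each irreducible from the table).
chi_5 tensor chi_5 = chi_1 + chi_2 + chi_6 (all other irreducibles have multiplicity 0).

Reasoning: The character of a tensor product is the pointwise product (chi_5 * chi_5)(C) = chi_5(C) * chi_5(C):
  {e}: (2)*(2), {r^4}: (-2)*(-2), {r^1, r^7}: (sqrt(2))*(sqrt(2)), {r^2, r^6}: (0)*(0), {r^3, r^5}: (-sqrt(2))*(-sqrt(2)), {s, sr^2, ...}: (0)*(0), {sr, sr^3, ...}: (0)*(0)
so (chi_5 * chi_5) takes values
  {e} -> 4, {r^4} -> 4, {r^1, r^7} -> 2, {r^2, r^6} -> 0, {r^3, r^5} -> 2, {s, sr^2, ...} -> 0, {sr, sr^3, ...} -> 0.
Now take the inner product of this character with each irreducible chi from the table, <chi_5*chi_5, chi> = (1/16) sum_C |C| (chi_5*chi_5)(C) conj(chi(C)):
  <chi_5*chi_5, chi_1> = (1/16)[1*(4)*conj(1) + 1*(4)*conj(1) + 2*(2)*conj(1) + 2*(0)*conj(1) + 2*(2)*conj(1) + 4*(0)*conj(1) + 4*(0)*conj(1)]
      = (1/16)[(4) + (4) + (4) + (0) + (4) + (0) + (0)] = 16/16 = 1
  <chi_5*chi_5, chi_2> = (1/16)[1*(4)*conj(1) + 1*(4)*conj(1) + 2*(2)*conj(1) + 2*(0)*conj(1) + 2*(2)*conj(1) + 4*(0)*conj(-1) + 4*(0)*conj(-1)]
      = (1/16)[(4) + (4) + (4) + (0) + (4) + (0) + (0)] = 16/16 = 1
  <chi_5*chi_5, chi_3> = (1/16)[1*(4)*conj(1) + 1*(4)*conj(1) + 2*(2)*conj(-1) + 2*(0)*conj(1) + 2*(2)*conj(-1) + 4*(0)*conj(1) + 4*(0)*conj(-1)]
      = (1/16)[(4) + (4) + (-4) + (0) + (-4) + (0) + (0)] = 0/16 = 0
  <chi_5*chi_5, chi_4> = (1/16)[1*(4)*conj(1) + 1*(4)*conj(1) + 2*(2)*conj(-1) + 2*(0)*conj(1) + 2*(2)*conj(-1) + 4*(0)*conj(-1) + 4*(0)*conj(1)]
      = (1/16)[(4) + (4) + (-4) + (0) + (-4) + (0) + (0)] = 0/16 = 0
  <chi_5*chi_5, chi_5> = (1/16)[1*(4)*conj(2) + 1*(4)*conj(-2) + 2*(2)*conj(sqrt(2)) + 2*(0)*conj(0) + 2*(2)*conj(-sqrt(2)) + 4*(0)*conj(0) + 4*(0)*conj(0)]
      = (1/16)[(8) + (-8) + (4*sqrt(2)) + (0) + (-4*sqrt(2)) + (0) + (0)] = 0/16 = 0
  <chi_5*chi_5, chi_6> = (1/16)[1*(4)*conj(2) + 1*(4)*conj(2) + 2*(2)*conj(0) + 2*(0)*conj(-2) + 2*(2)*conj(0) + 4*(0)*conj(0) + 4*(0)*conj(0)]
      = (1/16)[(8) + (8) + (0) + (0) + (0) + (0) + (0)] = 16/16 = 1
  <chi_5*chi_5, chi_7> = (1/16)[1*(4)*conj(2) + 1*(4)*conj(-2) + 2*(2)*conj(-sqrt(2)) + 2*(0)*conj(0) + 2*(2)*conj(sqrt(2)) + 4*(0)*conj(0) + 4*(0)*conj(0)]
      = (1/16)[(8) + (-8) + (-4*sqrt(2)) + (0) + (4*sqrt(2)) + (0) + (0)] = 0/16 = 0
Hence the multiplicities are chi_1: 1, chi_2: 1, chi_6: 1. Dimension check: dim(chi_5)*dim(chi_5) = 2*2 = 4 and sum (mult * dim) = 1*1 + 1*1 + 1*2 = 4.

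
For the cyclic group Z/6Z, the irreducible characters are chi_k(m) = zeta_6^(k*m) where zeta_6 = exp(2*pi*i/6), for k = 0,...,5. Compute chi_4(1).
chi_4(1) = zeta_6^4 = exp(-2*I*pi/3)

Solution. chi_4(1) = zeta_6^(4*1) = zeta_6^4. Since zeta_6^6 = 1, this equals zeta_6^4 = exp(2*pi*i*4/6) = exp(-2*I*pi/3).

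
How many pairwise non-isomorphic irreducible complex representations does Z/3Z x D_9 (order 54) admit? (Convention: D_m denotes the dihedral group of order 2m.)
18

Reasoning: The number of irreducible complex representations of a finite group equals its number of conjugacy classes. For a direct product, #classes(G x H) = #classes(G) * #classes(H). Z/3Z has 3 classes (abelian), D_9 has 6 classes, so 3 * 6 = 18, so Z/3Z x D_9 (order 54) has exactly 18 irreducible complex representations.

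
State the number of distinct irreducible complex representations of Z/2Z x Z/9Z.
18

Why: The number of irreducible complex representations of a finite group equals its number of conjugacy classes. Z/2Z x Z/9Z is abelian of order 18, so every element is its own conjugacy class: 18 classes, so Z/2Z x Z/9Z (order 18) has exactly 18 irreducible complex representations.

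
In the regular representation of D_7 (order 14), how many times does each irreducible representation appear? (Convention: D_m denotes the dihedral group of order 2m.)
Each irreducible V_i of dimension d_i appears with multiplicity d_i, i.e. rho_reg = (direct sum over all irreducibles V_i) d_i V_i. The irreducible dimensions for D_7 are 1, 1, 2, 2, 2: 2 irreducibles of dimension 1, each with multiplicity 1; 3 irreducibles of dimension 2, each with multiplicity 2. Total dimension 2*1*1 + 3*2*2 = 14 = |G|.

Why: General theorem: in the regular representation of a finite group G, each irreducible appears with multiplicity equal to its dimension. Check: dim(rho_reg) = sum d_i^2 = 1 + 1 + 4 + 4 + 4 = 14 = |G|.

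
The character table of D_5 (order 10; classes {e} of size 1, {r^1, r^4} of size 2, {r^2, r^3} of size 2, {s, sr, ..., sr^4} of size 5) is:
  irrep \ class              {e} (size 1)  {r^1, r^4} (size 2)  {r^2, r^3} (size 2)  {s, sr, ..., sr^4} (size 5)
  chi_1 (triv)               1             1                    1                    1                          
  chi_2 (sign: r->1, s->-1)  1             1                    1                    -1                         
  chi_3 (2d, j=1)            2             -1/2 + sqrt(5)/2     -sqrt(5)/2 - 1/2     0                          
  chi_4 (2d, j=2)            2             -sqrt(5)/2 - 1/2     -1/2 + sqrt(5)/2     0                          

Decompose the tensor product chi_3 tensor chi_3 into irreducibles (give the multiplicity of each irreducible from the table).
chi_3 tensor chi_3 = chi_1 + chi_2 + chi_4 (all other irreducibles have multiplicity 0).

Why: The character of a tensor product is the pointwise product (chi_3 * chi_3)(C) = chi_3(C) * chi_3(C):
  {e}: (2)*(2), {r^1, r^4}: (-1/2 + sqrt(5)/2)*(-1/2 + sqrt(5)/2), {r^2, r^3}: (-sqrt(5)/2 - 1/2)*(-sqrt(5)/2 - 1/2), {s, sr, ..., sr^4}: (0)*(0)
so (chi_3 * chi_3) takes values
  {e} -> 4, {r^1, r^4} -> 3/2 - sqrt(5)/2, {r^2, r^3} -> sqrt(5)/2 + 3/2, {s, sr, ..., sr^4} -> 0.
Now take the inner product of this character with each irreducible chi from the table, <chi_3*chi_3, chi> = (1/10) sum_C |C| (chi_3*chi_3)(C) conj(chi(C)):
  <chi_3*chi_3, chi_1> = (1/10)[1*(4)*conj(1) + 2*(3/2 - sqrt(5)/2)*conj(1) + 2*(sqrt(5)/2 + 3/2)*conj(1) + 5*(0)*conj(1)]
      = (1/10)[(4) + (3 - sqrt(5)) + (sqrt(5) + 3) + (0)] = 10/10 = 1
  <chi_3*chi_3, chi_2> = (1/10)[1*(4)*conj(1) + 2*(3/2 - sqrt(5)/2)*conj(1) + 2*(sqrt(5)/2 + 3/2)*conj(1) + 5*(0)*conj(-1)]
      = (1/10)[(4) + (3 - sqrt(5)) + (sqrt(5) + 3) + (0)] = 10/10 = 1
  <chi_3*chi_3, chi_3> = (1/10)[1*(4)*conj(2) + 2*(3/2 - sqrt(5)/2)*conj(-1/2 + sqrt(5)/2) + 2*(sqrt(5)/2 + 3/2)*conj(-sqrt(5)/2 - 1/2) + 5*(0)*conj(0)]
      = (1/10)[(8) + (-4 + 2*sqrt(5)) + (-2*sqrt(5) - 4) + (0)] = 0/10 = 0
  <chi_3*chi_3, chi_4> = (1/10)[1*(4)*conj(2) + 2*(3/2 - sqrt(5)/2)*conj(-sqrt(5)/2 - 1/2) + 2*(sqrt(5)/2 + 3/2)*conj(-1/2 + sqrt(5)/2) + 5*(0)*conj(0)]
      = (1/10)[(8) + (1 - sqrt(5)) + (1 + sqrt(5)) + (0)] = 10/10 = 1
Hence the multiplicities are chi_1: 1, chi_2: 1, chi_4: 1. Dimension check: dim(chi_3)*dim(chi_3) = 2*2 = 4 and sum (mult * dim) = 1*1 + 1*1 + 1*2 = 4.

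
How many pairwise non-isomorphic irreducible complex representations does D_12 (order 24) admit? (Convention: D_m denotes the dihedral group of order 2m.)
9

Explanation: The number of irreducible complex representations of a finite group equals its number of conjugacy classes. D_12 has 9 conjugacy classes (n/2 + 3 for n even), so D_12 (order 24) has exactly 9 irreducible complex representations.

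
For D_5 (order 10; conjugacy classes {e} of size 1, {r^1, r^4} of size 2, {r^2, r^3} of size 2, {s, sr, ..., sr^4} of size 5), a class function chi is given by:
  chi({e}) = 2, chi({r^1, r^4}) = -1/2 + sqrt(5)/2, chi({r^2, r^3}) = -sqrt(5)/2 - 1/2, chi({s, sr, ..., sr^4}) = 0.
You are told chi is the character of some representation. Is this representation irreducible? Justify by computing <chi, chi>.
Irreducible: <chi, chi> = 1.

Explanation: <chi, chi> = (1/|G|) sum_C |C| * |chi(C)|^2 = (1/10)[1*|2|^2 + 2*|-1/2 + sqrt(5)/2|^2 + 2*|-sqrt(5)/2 - 1/2|^2 + 5*|0|^2]
  = (1/10)[(4) + (3 - sqrt(5)) + (sqrt(5) + 3) + (0)] = 10/10 = 1.
A character is irreducible iff <chi, chi> = 1, so this representation is irreducible.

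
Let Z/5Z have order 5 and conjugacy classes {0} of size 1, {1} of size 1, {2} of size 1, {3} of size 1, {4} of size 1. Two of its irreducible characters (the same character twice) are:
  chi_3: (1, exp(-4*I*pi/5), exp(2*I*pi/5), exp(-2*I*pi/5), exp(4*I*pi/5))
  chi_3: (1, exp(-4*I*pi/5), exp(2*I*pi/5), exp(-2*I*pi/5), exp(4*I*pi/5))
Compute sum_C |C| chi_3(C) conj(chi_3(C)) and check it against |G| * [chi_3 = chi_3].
Sum = 5 = |G| = 5; so <chi_3, chi_3> = 1 (norm-1 confirms irreducibility).

Working: Compute term by term over conjugacy classes (|C| * chi_3(C) * conj(chi_3(C))):
  1*(1)*conj(1) + 1*(exp(-4*I*pi/5))*conj(exp(-4*I*pi/5)) + 1*(exp(2*I*pi/5))*conj(exp(2*I*pi/5)) + 1*(exp(-2*I*pi/5))*conj(exp(-2*I*pi/5)) + 1*(exp(4*I*pi/5))*conj(exp(4*I*pi/5))
  = (1) + (1) + (1) + (1) + (1)
  = 5.
(Exp terms are combined using exp(i*s)*conj(exp(i*t)) = exp(i*(s-t)), and sums of them are collapsed using the identity that for every m > 1 the m distinct m-th roots of unity sum to 0, e.g. 1 + exp(2*I*pi/3) + exp(-2*I*pi/3) = 0.)
Dividing by |G| = 5 gives 5/5 = 1, matching the row-orthogonality relation <chi_3, chi_3> = [chi_3 = chi_3].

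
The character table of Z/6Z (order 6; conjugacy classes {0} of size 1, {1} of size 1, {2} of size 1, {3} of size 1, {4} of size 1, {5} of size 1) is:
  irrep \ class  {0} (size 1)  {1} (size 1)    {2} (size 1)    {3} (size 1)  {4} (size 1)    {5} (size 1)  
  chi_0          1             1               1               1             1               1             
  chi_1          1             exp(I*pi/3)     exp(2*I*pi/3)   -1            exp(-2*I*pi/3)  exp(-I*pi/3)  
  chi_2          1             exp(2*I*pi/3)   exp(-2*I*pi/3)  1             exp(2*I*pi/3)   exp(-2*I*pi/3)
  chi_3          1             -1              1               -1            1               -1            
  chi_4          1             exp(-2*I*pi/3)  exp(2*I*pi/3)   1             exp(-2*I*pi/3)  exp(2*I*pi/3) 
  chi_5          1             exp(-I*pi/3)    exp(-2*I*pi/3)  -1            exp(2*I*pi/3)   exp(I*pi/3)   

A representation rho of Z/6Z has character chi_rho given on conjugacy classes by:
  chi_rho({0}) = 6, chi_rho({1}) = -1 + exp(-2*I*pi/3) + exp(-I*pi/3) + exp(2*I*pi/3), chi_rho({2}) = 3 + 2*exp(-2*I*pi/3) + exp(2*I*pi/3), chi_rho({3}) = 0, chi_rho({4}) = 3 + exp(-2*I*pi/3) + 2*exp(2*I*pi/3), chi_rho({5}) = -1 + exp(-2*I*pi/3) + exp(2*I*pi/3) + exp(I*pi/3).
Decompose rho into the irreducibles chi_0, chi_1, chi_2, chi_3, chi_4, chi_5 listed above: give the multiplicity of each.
Multiplicities: chi_0: 1, chi_1: 0, chi_2: 1, chi_3: 2, chi_4: 1, chi_5: 1.

Justification: Use <chi_rho, chi> = (1/|G|) sum_C |C| * chi_rho(C) * conj(chi(C)) with |G| = 6 for each irreducible chi in the table:
  <chi_rho, chi_0> = (1/6)[1*(6)*conj(1) + 1*(-1 + exp(-2*I*pi/3) + exp(-I*pi/3) + exp(2*I*pi/3))*conj(1) + 1*(3 + 2*exp(-2*I*pi/3) + exp(2*I*pi/3))*conj(1) + 1*(0)*conj(1) + 1*(3 + exp(-2*I*pi/3) + 2*exp(2*I*pi/3))*conj(1) + 1*(-1 + exp(-2*I*pi/3) + exp(2*I*pi/3) + exp(I*pi/3))*conj(1)]
      = (1/6)[(6) + (-1 + exp(-2*I*pi/3) + exp(-I*pi/3) + exp(2*I*pi/3)) + (3 + 2*exp(-2*I*pi/3) + exp(2*I*pi/3)) + (0) + (3 + exp(-2*I*pi/3) + 2*exp(2*I*pi/3)) + (-1 + exp(-2*I*pi/3) + exp(2*I*pi/3) + exp(I*pi/3))] = 6/6 = 1
  <chi_rho, chi_1> = (1/6)[1*(6)*conj(1) + 1*(-1 + exp(-2*I*pi/3) + exp(-I*pi/3) + exp(2*I*pi/3))*conj(exp(I*pi/3)) + 1*(3 + 2*exp(-2*I*pi/3) + exp(2*I*pi/3))*conj(exp(2*I*pi/3)) + 1*(0)*conj(-1) + 1*(3 + exp(-2*I*pi/3) + 2*exp(2*I*pi/3))*conj(exp(-2*I*pi/3)) + 1*(-1 + exp(-2*I*pi/3) + exp(2*I*pi/3) + exp(I*pi/3))*conj(exp(-I*pi/3))]
      = (1/6)[(6) + (-1 + exp(-2*I*pi/3) - exp(-I*pi/3) + exp(I*pi/3)) + (1 + 3*exp(-2*I*pi/3) + 2*exp(2*I*pi/3)) + (0) + (1 + 2*exp(-2*I*pi/3) + 3*exp(2*I*pi/3)) + (-1 - exp(I*pi/3) + exp(-I*pi/3) + exp(2*I*pi/3))] = 0/6 = 0
  <chi_rho, chi_2> = (1/6)[1*(6)*conj(1) + 1*(-1 + exp(-2*I*pi/3) + exp(-I*pi/3) + exp(2*I*pi/3))*conj(exp(2*I*pi/3)) + 1*(3 + 2*exp(-2*I*pi/3) + exp(2*I*pi/3))*conj(exp(-2*I*pi/3)) + 1*(0)*conj(1) + 1*(3 + exp(-2*I*pi/3) + 2*exp(2*I*pi/3))*conj(exp(2*I*pi/3)) + 1*(-1 + exp(-2*I*pi/3) + exp(2*I*pi/3) + exp(I*pi/3))*conj(exp(-2*I*pi/3))]
      = (1/6)[(6) + (exp(2*I*pi/3) - exp(-2*I*pi/3)) + (2 + exp(-2*I*pi/3) + 3*exp(2*I*pi/3)) + (0) + (2 + 3*exp(-2*I*pi/3) + exp(2*I*pi/3)) + (exp(-2*I*pi/3) - exp(2*I*pi/3))] = 6/6 = 1
  <chi_rho, chi_3> = (1/6)[1*(6)*conj(1) + 1*(-1 + exp(-2*I*pi/3) + exp(-I*pi/3) + exp(2*I*pi/3))*conj(-1) + 1*(3 + 2*exp(-2*I*pi/3) + exp(2*I*pi/3))*conj(1) + 1*(0)*conj(-1) + 1*(3 + exp(-2*I*pi/3) + 2*exp(2*I*pi/3))*conj(1) + 1*(-1 + exp(-2*I*pi/3) + exp(2*I*pi/3) + exp(I*pi/3))*conj(-1)]
      = (1/6)[(6) + (1 - exp(2*I*pi/3) - exp(-I*pi/3) - exp(-2*I*pi/3)) + (3 + 2*exp(-2*I*pi/3) + exp(2*I*pi/3)) + (0) + (3 + exp(-2*I*pi/3) + 2*exp(2*I*pi/3)) + (1 - exp(I*pi/3) - exp(2*I*pi/3) - exp(-2*I*pi/3))] = 12/6 = 2
  <chi_rho, chi_4> = (1/6)[1*(6)*conj(1) + 1*(-1 + exp(-2*I*pi/3) + exp(-I*pi/3) + exp(2*I*pi/3))*conj(exp(-2*I*pi/3)) + 1*(3 + 2*exp(-2*I*pi/3) + exp(2*I*pi/3))*conj(exp(2*I*pi/3)) + 1*(0)*conj(1) + 1*(3 + exp(-2*I*pi/3) + 2*exp(2*I*pi/3))*conj(exp(-2*I*pi/3)) + 1*(-1 + exp(-2*I*pi/3) + exp(2*I*pi/3) + exp(I*pi/3))*conj(exp(2*I*pi/3))]
      = (1/6)[(6) + (1 + exp(-2*I*pi/3) - exp(2*I*pi/3) + exp(I*pi/3)) + (1 + 3*exp(-2*I*pi/3) + 2*exp(2*I*pi/3)) + (0) + (1 + 2*exp(-2*I*pi/3) + 3*exp(2*I*pi/3)) + (1 + exp(-I*pi/3) + exp(2*I*pi/3) - exp(-2*I*pi/3))] = 6/6 = 1
  <chi_rho, chi_5> = (1/6)[1*(6)*conj(1) + 1*(-1 + exp(-2*I*pi/3) + exp(-I*pi/3) + exp(2*I*pi/3))*conj(exp(-I*pi/3)) + 1*(3 + 2*exp(-2*I*pi/3) + exp(2*I*pi/3))*conj(exp(-2*I*pi/3)) + 1*(0)*conj(-1) + 1*(3 + exp(-2*I*pi/3) + 2*exp(2*I*pi/3))*conj(exp(2*I*pi/3)) + 1*(-1 + exp(-2*I*pi/3) + exp(2*I*pi/3) + exp(I*pi/3))*conj(exp(I*pi/3))]
      = (1/6)[(6) + (-exp(I*pi/3) + exp(-I*pi/3)) + (2 + exp(-2*I*pi/3) + 3*exp(2*I*pi/3)) + (0) + (2 + 3*exp(-2*I*pi/3) + exp(2*I*pi/3)) + (-exp(-I*pi/3) + exp(I*pi/3))] = 6/6 = 1
(Exp terms are combined using exp(i*s)*conj(exp(i*t)) = exp(i*(s-t)), and sums of them are collapsed using the identity that for every m > 1 the m distinct m-th roots of unity sum to 0, e.g. 1 + exp(2*I*pi/3) + exp(-2*I*pi/3) = 0.)
Dimension check: dim(rho) = sum (mult * dim) = 1*1 + 0*1 + 1*1 + 2*1 + 1*1 + 1*1 = 6 = chi_rho(e) = 6.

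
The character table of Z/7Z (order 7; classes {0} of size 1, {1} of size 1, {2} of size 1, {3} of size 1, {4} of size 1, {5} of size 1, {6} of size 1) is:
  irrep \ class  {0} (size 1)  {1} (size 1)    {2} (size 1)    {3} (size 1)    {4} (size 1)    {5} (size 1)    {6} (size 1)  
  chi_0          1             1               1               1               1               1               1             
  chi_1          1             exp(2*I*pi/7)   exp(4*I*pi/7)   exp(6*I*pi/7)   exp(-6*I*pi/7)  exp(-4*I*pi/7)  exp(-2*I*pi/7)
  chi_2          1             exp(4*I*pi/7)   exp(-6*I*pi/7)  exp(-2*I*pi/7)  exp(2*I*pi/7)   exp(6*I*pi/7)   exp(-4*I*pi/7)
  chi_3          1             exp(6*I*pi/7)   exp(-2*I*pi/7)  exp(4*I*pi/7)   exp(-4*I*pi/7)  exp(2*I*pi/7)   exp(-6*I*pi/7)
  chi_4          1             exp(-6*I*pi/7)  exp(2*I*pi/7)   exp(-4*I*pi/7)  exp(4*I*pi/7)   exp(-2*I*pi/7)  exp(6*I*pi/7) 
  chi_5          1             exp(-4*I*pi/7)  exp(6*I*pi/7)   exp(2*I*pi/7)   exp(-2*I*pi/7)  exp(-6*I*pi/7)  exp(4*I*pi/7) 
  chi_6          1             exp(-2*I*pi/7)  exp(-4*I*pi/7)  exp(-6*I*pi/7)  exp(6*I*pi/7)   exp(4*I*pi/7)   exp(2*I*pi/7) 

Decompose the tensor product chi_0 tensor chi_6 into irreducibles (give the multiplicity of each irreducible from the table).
chi_0 tensor chi_6 = chi_6 (all other irreducibles have multiplicity 0).

Derivation: The character of a tensor product is the pointwise product (chi_0 * chi_6)(C) = chi_0(C) * chi_6(C):
  {0}: (1)*(1), {1}: (1)*(exp(-2*I*pi/7)), {2}: (1)*(exp(-4*I*pi/7)), {3}: (1)*(exp(-6*I*pi/7)), {4}: (1)*(exp(6*I*pi/7)), {5}: (1)*(exp(4*I*pi/7)), {6}: (1)*(exp(2*I*pi/7))
so (chi_0 * chi_6) takes values
  {0} -> 1, {1} -> exp(-2*I*pi/7), {2} -> exp(-4*I*pi/7), {3} -> exp(-6*I*pi/7), {4} -> exp(6*I*pi/7), {5} -> exp(4*I*pi/7), {6} -> exp(2*I*pi/7).
Now take the inner product of this character with each irreducible chi from the table, <chi_0*chi_6, chi> = (1/7) sum_C |C| (chi_0*chi_6)(C) conj(chi(C)):
  <chi_0*chi_6, chi_0> = (1/7)[1*(1)*conj(1) + 1*(exp(-2*I*pi/7))*conj(1) + 1*(exp(-4*I*pi/7))*conj(1) + 1*(exp(-6*I*pi/7))*conj(1) + 1*(exp(6*I*pi/7))*conj(1) + 1*(exp(4*I*pi/7))*conj(1) + 1*(exp(2*I*pi/7))*conj(1)]
      = (1/7)[(1) + (exp(-2*I*pi/7)) + (exp(-4*I*pi/7)) + (exp(-6*I*pi/7)) + (exp(6*I*pi/7)) + (exp(4*I*pi/7)) + (exp(2*I*pi/7))] = 0/7 = 0
  <chi_0*chi_6, chi_1> = (1/7)[1*(1)*conj(1) + 1*(exp(-2*I*pi/7))*conj(exp(2*I*pi/7)) + 1*(exp(-4*I*pi/7))*conj(exp(4*I*pi/7)) + 1*(exp(-6*I*pi/7))*conj(exp(6*I*pi/7)) + 1*(exp(6*I*pi/7))*conj(exp(-6*I*pi/7)) + 1*(exp(4*I*pi/7))*conj(exp(-4*I*pi/7)) + 1*(exp(2*I*pi/7))*conj(exp(-2*I*pi/7))]
      = (1/7)[(1) + (exp(-4*I*pi/7)) + (exp(6*I*pi/7)) + (exp(2*I*pi/7)) + (exp(-2*I*pi/7)) + (exp(-6*I*pi/7)) + (exp(4*I*pi/7))] = 0/7 = 0
  <chi_0*chi_6, chi_2> = (1/7)[1*(1)*conj(1) + 1*(exp(-2*I*pi/7))*conj(exp(4*I*pi/7)) + 1*(exp(-4*I*pi/7))*conj(exp(-6*I*pi/7)) + 1*(exp(-6*I*pi/7))*conj(exp(-2*I*pi/7)) + 1*(exp(6*I*pi/7))*conj(exp(2*I*pi/7)) + 1*(exp(4*I*pi/7))*conj(exp(6*I*pi/7)) + 1*(exp(2*I*pi/7))*conj(exp(-4*I*pi/7))]
      = (1/7)[(1) + (exp(-6*I*pi/7)) + (exp(2*I*pi/7)) + (exp(-4*I*pi/7)) + (exp(4*I*pi/7)) + (exp(-2*I*pi/7)) + (exp(6*I*pi/7))] = 0/7 = 0
  <chi_0*chi_6, chi_3> = (1/7)[1*(1)*conj(1) + 1*(exp(-2*I*pi/7))*conj(exp(6*I*pi/7)) + 1*(exp(-4*I*pi/7))*conj(exp(-2*I*pi/7)) + 1*(exp(-6*I*pi/7))*conj(exp(4*I*pi/7)) + 1*(exp(6*I*pi/7))*conj(exp(-4*I*pi/7)) + 1*(exp(4*I*pi/7))*conj(exp(2*I*pi/7)) + 1*(exp(2*I*pi/7))*conj(exp(-6*I*pi/7))]
      = (1/7)[(1) + (exp(6*I*pi/7)) + (exp(-2*I*pi/7)) + (exp(4*I*pi/7)) + (exp(-4*I*pi/7)) + (exp(2*I*pi/7)) + (exp(-6*I*pi/7))] = 0/7 = 0
  <chi_0*chi_6, chi_4> = (1/7)[1*(1)*conj(1) + 1*(exp(-2*I*pi/7))*conj(exp(-6*I*pi/7)) + 1*(exp(-4*I*pi/7))*conj(exp(2*I*pi/7)) + 1*(exp(-6*I*pi/7))*conj(exp(-4*I*pi/7)) + 1*(exp(6*I*pi/7))*conj(exp(4*I*pi/7)) + 1*(exp(4*I*pi/7))*conj(exp(-2*I*pi/7)) + 1*(exp(2*I*pi/7))*conj(exp(6*I*pi/7))]
      = (1/7)[(1) + (exp(4*I*pi/7)) + (exp(-6*I*pi/7)) + (exp(-2*I*pi/7)) + (exp(2*I*pi/7)) + (exp(6*I*pi/7)) + (exp(-4*I*pi/7))] = 0/7 = 0
  <chi_0*chi_6, chi_5> = (1/7)[1*(1)*conj(1) + 1*(exp(-2*I*pi/7))*conj(exp(-4*I*pi/7)) + 1*(exp(-4*I*pi/7))*conj(exp(6*I*pi/7)) + 1*(exp(-6*I*pi/7))*conj(exp(2*I*pi/7)) + 1*(exp(6*I*pi/7))*conj(exp(-2*I*pi/7)) + 1*(exp(4*I*pi/7))*conj(exp(-6*I*pi/7)) + 1*(exp(2*I*pi/7))*conj(exp(4*I*pi/7))]
      = (1/7)[(1) + (exp(2*I*pi/7)) + (exp(4*I*pi/7)) + (exp(6*I*pi/7)) + (exp(-6*I*pi/7)) + (exp(-4*I*pi/7)) + (exp(-2*I*pi/7))] = 0/7 = 0
  <chi_0*chi_6, chi_6> = (1/7)[1*(1)*conj(1) + 1*(exp(-2*I*pi/7))*conj(exp(-2*I*pi/7)) + 1*(exp(-4*I*pi/7))*conj(exp(-4*I*pi/7)) + 1*(exp(-6*I*pi/7))*conj(exp(-6*I*pi/7)) + 1*(exp(6*I*pi/7))*conj(exp(6*I*pi/7)) + 1*(exp(4*I*pi/7))*conj(exp(4*I*pi/7)) + 1*(exp(2*I*pi/7))*conj(exp(2*I*pi/7))]
      = (1/7)[(1) + (1) + (1) + (1) + (1) + (1) + (1)] = 7/7 = 1
(Exp terms are combined using exp(i*s)*conj(exp(i*t)) = exp(i*(s-t)), and sums of them are collapsed using the identity that for every m > 1 the m distinct m-th roots of unity sum to 0, e.g. 1 + exp(2*I*pi/3) + exp(-2*I*pi/3) = 0.)
Hence the multiplicities are chi_6: 1. Dimension check: dim(chi_0)*dim(chi_6) = 1*1 = 1 and sum (mult * dim) = 1*1 = 1.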